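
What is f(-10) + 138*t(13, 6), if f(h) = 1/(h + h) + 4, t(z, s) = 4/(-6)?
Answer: -1761/20 ≈ -88.050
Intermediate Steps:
t(z, s) = -⅔ (t(z, s) = 4*(-⅙) = -⅔)
f(h) = 4 + 1/(2*h) (f(h) = 1/(2*h) + 4 = 4 + 1/(2*h))
f(-10) + 138*t(13, 6) = (4 + (½)/(-10)) + 138*(-⅔) = (4 + (½)*(-⅒)) - 92 = (4 - 1/20) - 92 = 79/20 - 92 = -1761/20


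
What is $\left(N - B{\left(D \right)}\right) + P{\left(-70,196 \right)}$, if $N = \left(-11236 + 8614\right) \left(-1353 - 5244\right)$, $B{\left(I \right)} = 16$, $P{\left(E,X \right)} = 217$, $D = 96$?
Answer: $17297535$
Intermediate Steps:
$N = 17297334$ ($N = \left(-2622\right) \left(-6597\right) = 17297334$)
$\left(N - B{\left(D \right)}\right) + P{\left(-70,196 \right)} = \left(17297334 - 16\right) + 217 = 17297318 + 217 = 17297535$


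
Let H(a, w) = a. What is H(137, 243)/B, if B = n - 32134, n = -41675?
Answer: -137/73809 ≈ -0.0018561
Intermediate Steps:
B = -73809 (B = -41675 - 32134 = -73809)
H(137, 243)/B = 137/(-73809) = 137*(-1/73809) = -137/73809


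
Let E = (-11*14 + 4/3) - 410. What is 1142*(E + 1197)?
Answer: 2173226/3 ≈ 7.2441e+5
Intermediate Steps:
E = -1688/3 (E = (-154 + 4*(⅓)) - 410 = (-154 + 4/3) - 410 = -458/3 - 410 = -1688/3 ≈ -562.67)
1142*(E + 1197) = 1142*(-1688/3 + 1197) = 1142*(1903/3) = 2173226/3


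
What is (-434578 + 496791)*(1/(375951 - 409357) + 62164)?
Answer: 129194662720179/33406 ≈ 3.8674e+9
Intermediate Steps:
(-434578 + 496791)*(1/(375951 - 409357) + 62164) = 62213*(1/(-33406) + 62164) = 62213*(-1/33406 + 62164) = 62213*(2076650583/33406) = 129194662720179/33406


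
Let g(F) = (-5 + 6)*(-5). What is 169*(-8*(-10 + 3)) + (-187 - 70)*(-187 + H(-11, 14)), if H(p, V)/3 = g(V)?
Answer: 61378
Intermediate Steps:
g(F) = -5 (g(F) = 1*(-5) = -5)
H(p, V) = -15 (H(p, V) = 3*(-5) = -15)
169*(-8*(-10 + 3)) + (-187 - 70)*(-187 + H(-11, 14)) = 169*(-8*(-10 + 3)) + (-187 - 70)*(-187 - 15) = 169*(-8*(-7)) - 257*(-202) = 169*56 + 51914 = 9464 + 51914 = 61378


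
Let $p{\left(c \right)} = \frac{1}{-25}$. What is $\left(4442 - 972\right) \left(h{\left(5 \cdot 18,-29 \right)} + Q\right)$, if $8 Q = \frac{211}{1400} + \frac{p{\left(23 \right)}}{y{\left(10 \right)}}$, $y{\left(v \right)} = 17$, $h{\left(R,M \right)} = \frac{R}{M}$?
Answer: $- \frac{5910659547}{552160} \approx -10705.0$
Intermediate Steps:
$p{\left(c \right)} = - \frac{1}{25}$
$Q = \frac{3531}{190400}$ ($Q = \frac{\frac{211}{1400} - \frac{1}{25 \cdot 17}}{8} = \frac{211 \cdot \frac{1}{1400} - \frac{1}{425}}{8} = \frac{\frac{211}{1400} - \frac{1}{425}}{8} = \frac{1}{8} \cdot \frac{3531}{23800} = \frac{3531}{190400} \approx 0.018545$)
$\left(4442 - 972\right) \left(h{\left(5 \cdot 18,-29 \right)} + Q\right) = \left(4442 - 972\right) \left(\frac{5 \cdot 18}{-29} + \frac{3531}{190400}\right) = 3470 \left(90 \left(- \frac{1}{29}\right) + \frac{3531}{190400}\right) = 3470 \left(- \frac{90}{29} + \frac{3531}{190400}\right) = 3470 \left(- \frac{17033601}{5521600}\right) = - \frac{5910659547}{552160}$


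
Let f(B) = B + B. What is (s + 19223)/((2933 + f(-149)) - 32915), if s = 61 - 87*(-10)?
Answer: -10077/15140 ≈ -0.66559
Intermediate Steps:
s = 931 (s = 61 + 870 = 931)
f(B) = 2*B
(s + 19223)/((2933 + f(-149)) - 32915) = (931 + 19223)/((2933 + 2*(-149)) - 32915) = 20154/((2933 - 298) - 32915) = 20154/(2635 - 32915) = 20154/(-30280) = 20154*(-1/30280) = -10077/15140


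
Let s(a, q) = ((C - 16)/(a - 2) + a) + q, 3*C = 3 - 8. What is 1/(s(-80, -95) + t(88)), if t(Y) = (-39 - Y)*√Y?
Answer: 10577262/84044763623 - 15371064*√22/84044763623 ≈ -0.00073198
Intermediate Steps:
C = -5/3 (C = (3 - 8)/3 = (⅓)*(-5) = -5/3 ≈ -1.6667)
t(Y) = √Y*(-39 - Y)
s(a, q) = a + q - 53/(3*(-2 + a)) (s(a, q) = ((-5/3 - 16)/(a - 2) + a) + q = (-53/(3*(-2 + a)) + a) + q = (a - 53/(3*(-2 + a))) + q = a + q - 53/(3*(-2 + a)))
1/(s(-80, -95) + t(88)) = 1/((-53/3 + (-80)² - 2*(-80) - 2*(-95) - 80*(-95))/(-2 - 80) + √88*(-39 - 1*88)) = 1/((-53/3 + 6400 + 160 + 190 + 7600)/(-82) + (2*√22)*(-39 - 88)) = 1/(-1/82*42997/3 + (2*√22)*(-127)) = 1/(-42997/246 - 254*√22)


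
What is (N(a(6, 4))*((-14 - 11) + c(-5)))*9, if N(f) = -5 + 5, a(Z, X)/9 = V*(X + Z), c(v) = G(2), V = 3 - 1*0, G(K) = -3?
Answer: 0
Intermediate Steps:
V = 3 (V = 3 + 0 = 3)
c(v) = -3
a(Z, X) = 27*X + 27*Z (a(Z, X) = 9*(3*(X + Z)) = 9*(3*X + 3*Z) = 27*X + 27*Z)
N(f) = 0
(N(a(6, 4))*((-14 - 11) + c(-5)))*9 = (0*((-14 - 11) - 3))*9 = (0*(-25 - 3))*9 = (0*(-28))*9 = 0*9 = 0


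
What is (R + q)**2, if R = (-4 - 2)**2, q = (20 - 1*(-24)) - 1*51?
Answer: 841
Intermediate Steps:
q = -7 (q = (20 + 24) - 51 = 44 - 51 = -7)
R = 36 (R = (-6)**2 = 36)
(R + q)**2 = (36 - 7)**2 = 29**2 = 841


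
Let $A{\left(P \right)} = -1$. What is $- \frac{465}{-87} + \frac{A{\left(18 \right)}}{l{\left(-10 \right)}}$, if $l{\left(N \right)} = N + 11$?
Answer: $\frac{126}{29} \approx 4.3448$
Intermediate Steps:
$l{\left(N \right)} = 11 + N$
$- \frac{465}{-87} + \frac{A{\left(18 \right)}}{l{\left(-10 \right)}} = - \frac{465}{-87} - \frac{1}{11 - 10} = \left(-465\right) \left(- \frac{1}{87}\right) - 1^{-1} = \frac{155}{29} - 1 = \frac{126}{29}$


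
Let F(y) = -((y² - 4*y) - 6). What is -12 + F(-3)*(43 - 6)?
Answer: -567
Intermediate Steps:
F(y) = 6 - y² + 4*y (F(y) = -(-6 + y² - 4*y) = 6 - y² + 4*y)
-12 + F(-3)*(43 - 6) = -12 + (6 - 1*(-3)² + 4*(-3))*(43 - 6) = -12 + (6 - 1*9 - 12)*37 = -12 + (6 - 9 - 12)*37 = -12 - 15*37 = -12 - 555 = -567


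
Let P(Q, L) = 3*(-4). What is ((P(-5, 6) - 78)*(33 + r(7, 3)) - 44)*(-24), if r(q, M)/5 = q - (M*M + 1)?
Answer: 39936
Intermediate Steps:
P(Q, L) = -12
r(q, M) = -5 - 5*M**2 + 5*q (r(q, M) = 5*(q - (M*M + 1)) = 5*(q - (M**2 + 1)) = 5*(q - (1 + M**2)) = 5*(q + (-1 - M**2)) = 5*(-1 + q - M**2) = -5 - 5*M**2 + 5*q)
((P(-5, 6) - 78)*(33 + r(7, 3)) - 44)*(-24) = ((-12 - 78)*(33 + (-5 - 5*3**2 + 5*7)) - 44)*(-24) = (-90*(33 + (-5 - 5*9 + 35)) - 44)*(-24) = (-90*(33 + (-5 - 45 + 35)) - 44)*(-24) = (-90*(33 - 15) - 44)*(-24) = (-90*18 - 44)*(-24) = (-1620 - 44)*(-24) = -1664*(-24) = 39936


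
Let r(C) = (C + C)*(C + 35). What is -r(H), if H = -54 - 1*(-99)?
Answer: -7200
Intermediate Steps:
H = 45 (H = -54 + 99 = 45)
r(C) = 2*C*(35 + C) (r(C) = (2*C)*(35 + C) = 2*C*(35 + C))
-r(H) = -2*45*(35 + 45) = -2*45*80 = -1*7200 = -7200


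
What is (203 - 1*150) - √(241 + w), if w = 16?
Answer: 53 - √257 ≈ 36.969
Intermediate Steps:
(203 - 1*150) - √(241 + w) = (203 - 1*150) - √(241 + 16) = (203 - 150) - √257 = 53 - √257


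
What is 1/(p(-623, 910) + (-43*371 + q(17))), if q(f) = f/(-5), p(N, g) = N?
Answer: -5/82897 ≈ -6.0316e-5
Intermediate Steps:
q(f) = -f/5 (q(f) = f*(-⅕) = -f/5)
1/(p(-623, 910) + (-43*371 + q(17))) = 1/(-623 + (-43*371 - ⅕*17)) = 1/(-623 + (-15953 - 17/5)) = 1/(-623 - 79782/5) = 1/(-82897/5) = -5/82897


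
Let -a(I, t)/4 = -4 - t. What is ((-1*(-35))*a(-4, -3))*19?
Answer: 2660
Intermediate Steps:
a(I, t) = 16 + 4*t (a(I, t) = -4*(-4 - t) = 16 + 4*t)
((-1*(-35))*a(-4, -3))*19 = ((-1*(-35))*(16 + 4*(-3)))*19 = (35*(16 - 12))*19 = (35*4)*19 = 140*19 = 2660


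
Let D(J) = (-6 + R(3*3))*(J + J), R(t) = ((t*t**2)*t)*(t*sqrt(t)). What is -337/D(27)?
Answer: -337/9565614 ≈ -3.5230e-5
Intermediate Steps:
R(t) = t**(11/2) (R(t) = (t**3*t)*t**(3/2) = t**4*t**(3/2) = t**(11/2))
D(J) = 354282*J (D(J) = (-6 + (3*3)**(11/2))*(J + J) = (-6 + 9**(11/2))*(2*J) = (-6 + 177147)*(2*J) = 177141*(2*J) = 354282*J)
-337/D(27) = -337/(354282*27) = -337/9565614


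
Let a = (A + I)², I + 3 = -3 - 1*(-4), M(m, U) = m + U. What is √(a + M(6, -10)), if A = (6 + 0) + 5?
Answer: √77 ≈ 8.7750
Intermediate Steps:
M(m, U) = U + m
I = -2 (I = -3 + (-3 - 1*(-4)) = -3 + (-3 + 4) = -3 + 1 = -2)
A = 11 (A = 6 + 5 = 11)
a = 81 (a = (11 - 2)² = 9² = 81)
√(a + M(6, -10)) = √(81 + (-10 + 6)) = √(81 - 4) = √77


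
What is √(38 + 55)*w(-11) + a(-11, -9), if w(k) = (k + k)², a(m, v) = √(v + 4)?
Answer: 484*√93 + I*√5 ≈ 4667.5 + 2.2361*I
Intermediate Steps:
a(m, v) = √(4 + v)
w(k) = 4*k² (w(k) = (2*k)² = 4*k²)
√(38 + 55)*w(-11) + a(-11, -9) = √(38 + 55)*(4*(-11)²) + √(4 - 9) = √93*(4*121) + √(-5) = √93*484 + I*√5 = 484*√93 + I*√5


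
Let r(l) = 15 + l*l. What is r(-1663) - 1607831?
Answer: 1157753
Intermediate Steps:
r(l) = 15 + l²
r(-1663) - 1607831 = (15 + (-1663)²) - 1607831 = (15 + 2765569) - 1607831 = 2765584 - 1607831 = 1157753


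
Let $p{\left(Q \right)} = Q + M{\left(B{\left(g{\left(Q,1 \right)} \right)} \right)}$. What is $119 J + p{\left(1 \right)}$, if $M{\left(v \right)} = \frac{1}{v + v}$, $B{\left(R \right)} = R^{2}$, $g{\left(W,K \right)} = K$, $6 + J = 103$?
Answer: $\frac{23089}{2} \approx 11545.0$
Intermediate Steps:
$J = 97$ ($J = -6 + 103 = 97$)
$M{\left(v \right)} = \frac{1}{2 v}$
$p{\left(Q \right)} = \frac{1}{2} + Q$ ($p{\left(Q \right)} = Q + \frac{1}{2 \cdot 1^{2}} = Q + \frac{1}{2 \cdot 1} = Q + \frac{1}{2} \cdot 1 = Q + \frac{1}{2} = \frac{1}{2} + Q$)
$119 J + p{\left(1 \right)} = 119 \cdot 97 + \left(\frac{1}{2} + 1\right) = 11543 + \frac{3}{2} = \frac{23089}{2}$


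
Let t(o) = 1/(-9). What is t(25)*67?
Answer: -67/9 ≈ -7.4444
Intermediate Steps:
t(o) = -⅑
t(25)*67 = -⅑*67 = -67/9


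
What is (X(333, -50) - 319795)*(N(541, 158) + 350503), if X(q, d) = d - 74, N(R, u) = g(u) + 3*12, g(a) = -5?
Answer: -112142486746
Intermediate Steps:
N(R, u) = 31 (N(R, u) = -5 + 3*12 = -5 + 36 = 31)
X(q, d) = -74 + d
(X(333, -50) - 319795)*(N(541, 158) + 350503) = ((-74 - 50) - 319795)*(31 + 350503) = (-124 - 319795)*350534 = -319919*350534 = -112142486746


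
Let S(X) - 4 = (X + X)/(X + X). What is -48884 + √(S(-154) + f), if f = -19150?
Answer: -48884 + I*√19145 ≈ -48884.0 + 138.37*I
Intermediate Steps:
S(X) = 5 (S(X) = 4 + (X + X)/(X + X) = 4 + (2*X)/((2*X)) = 4 + (2*X)*(1/(2*X)) = 4 + 1 = 5)
-48884 + √(S(-154) + f) = -48884 + √(5 - 19150) = -48884 + √(-19145) = -48884 + I*√19145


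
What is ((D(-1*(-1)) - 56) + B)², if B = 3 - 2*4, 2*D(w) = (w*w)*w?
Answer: 14641/4 ≈ 3660.3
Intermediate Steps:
D(w) = w³/2 (D(w) = ((w*w)*w)/2 = (w²*w)/2 = w³/2)
B = -5 (B = 3 - 8 = -5)
((D(-1*(-1)) - 56) + B)² = (((-1*(-1))³/2 - 56) - 5)² = (((½)*1³ - 56) - 5)² = (((½)*1 - 56) - 5)² = ((½ - 56) - 5)² = (-111/2 - 5)² = (-121/2)² = 14641/4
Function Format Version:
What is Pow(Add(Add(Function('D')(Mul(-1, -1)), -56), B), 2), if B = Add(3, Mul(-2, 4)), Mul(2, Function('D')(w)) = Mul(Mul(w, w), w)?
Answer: Rational(14641, 4) ≈ 3660.3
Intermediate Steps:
Function('D')(w) = Mul(Rational(1, 2), Pow(w, 3)) (Function('D')(w) = Mul(Rational(1, 2), Mul(Mul(w, w), w)) = Mul(Rational(1, 2), Mul(Pow(w, 2), w)) = Mul(Rational(1, 2), Pow(w, 3)))
B = -5 (B = Add(3, -8) = -5)
Pow(Add(Add(Function('D')(Mul(-1, -1)), -56), B), 2) = Pow(Add(Add(Mul(Rational(1, 2), Pow(Mul(-1, -1), 3)), -56), -5), 2) = Pow(Add(Add(Mul(Rational(1, 2), Pow(1, 3)), -56), -5), 2) = Pow(Add(Add(Mul(Rational(1, 2), 1), -56), -5), 2) = Pow(Add(Add(Rational(1, 2), -56), -5), 2) = Pow(Add(Rational(-111, 2), -5), 2) = Pow(Rational(-121, 2), 2) = Rational(14641, 4)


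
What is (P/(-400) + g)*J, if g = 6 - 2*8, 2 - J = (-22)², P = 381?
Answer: 1055821/200 ≈ 5279.1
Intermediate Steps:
J = -482 (J = 2 - 1*(-22)² = 2 - 1*484 = 2 - 484 = -482)
g = -10 (g = 6 - 16 = -10)
(P/(-400) + g)*J = (381/(-400) - 10)*(-482) = (381*(-1/400) - 10)*(-482) = (-381/400 - 10)*(-482) = -4381/400*(-482) = 1055821/200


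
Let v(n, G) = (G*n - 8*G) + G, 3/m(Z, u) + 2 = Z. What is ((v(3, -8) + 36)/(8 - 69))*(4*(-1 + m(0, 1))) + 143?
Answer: 9403/61 ≈ 154.15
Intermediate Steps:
m(Z, u) = 3/(-2 + Z)
v(n, G) = -7*G + G*n (v(n, G) = (-8*G + G*n) + G = -7*G + G*n)
((v(3, -8) + 36)/(8 - 69))*(4*(-1 + m(0, 1))) + 143 = ((-8*(-7 + 3) + 36)/(8 - 69))*(4*(-1 + 3/(-2 + 0))) + 143 = ((-8*(-4) + 36)/(-61))*(4*(-1 + 3/(-2))) + 143 = ((32 + 36)*(-1/61))*(4*(-1 + 3*(-½))) + 143 = (68*(-1/61))*(4*(-1 - 3/2)) + 143 = -272*(-5)/(61*2) + 143 = -68/61*(-10) + 143 = 680/61 + 143 = 9403/61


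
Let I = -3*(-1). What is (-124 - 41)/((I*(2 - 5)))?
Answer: 55/3 ≈ 18.333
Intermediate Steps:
I = 3
(-124 - 41)/((I*(2 - 5))) = (-124 - 41)/((3*(2 - 5))) = -165/(3*(-3)) = -165/(-9) = -165*(-⅑) = 55/3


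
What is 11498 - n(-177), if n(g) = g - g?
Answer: 11498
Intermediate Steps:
n(g) = 0
11498 - n(-177) = 11498 - 1*0 = 11498 + 0 = 11498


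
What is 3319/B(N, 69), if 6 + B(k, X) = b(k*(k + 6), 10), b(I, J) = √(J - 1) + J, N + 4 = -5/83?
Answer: 3319/7 ≈ 474.14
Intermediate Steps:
N = -337/83 (N = -4 - 5/83 = -337/83 ≈ -4.0602)
b(I, J) = J + √(-1 + J) (b(I, J) = √(-1 + J) + J = J + √(-1 + J))
B(k, X) = 7 (B(k, X) = -6 + (10 + √(-1 + 10)) = -6 + (10 + √9) = -6 + (10 + 3) = -6 + 13 = 7)
3319/B(N, 69) = 3319/7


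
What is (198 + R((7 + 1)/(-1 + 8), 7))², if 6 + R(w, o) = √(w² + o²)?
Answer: (1344 + √2465)²/49 ≈ 39638.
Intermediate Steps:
R(w, o) = -6 + √(o² + w²) (R(w, o) = -6 + √(w² + o²) = -6 + √(o² + w²))
(198 + R((7 + 1)/(-1 + 8), 7))² = (198 + (-6 + √(7² + ((7 + 1)/(-1 + 8))²)))² = (198 + (-6 + √(49 + (8/7)²)))² = (198 + (-6 + √(49 + 64/49)))² = (198 + (-6 + √(2465/49)))² = (198 + (-6 + √2465/7))² = (192 + √2465/7)²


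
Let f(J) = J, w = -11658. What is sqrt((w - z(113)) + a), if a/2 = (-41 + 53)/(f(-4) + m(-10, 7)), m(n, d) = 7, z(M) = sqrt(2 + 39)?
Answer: sqrt(-11650 - sqrt(41)) ≈ 107.96*I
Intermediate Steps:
z(M) = sqrt(41)
a = 8 (a = 2*((-41 + 53)/(-4 + 7)) = 2*(12/3) = 2*(12*(1/3)) = 2*4 = 8)
sqrt((w - z(113)) + a) = sqrt((-11658 - sqrt(41)) + 8) = sqrt(-11650 - sqrt(41))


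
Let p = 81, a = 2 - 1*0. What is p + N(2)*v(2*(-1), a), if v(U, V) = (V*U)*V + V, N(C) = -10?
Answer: 141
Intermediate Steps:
a = 2 (a = 2 + 0 = 2)
v(U, V) = V + U*V² (v(U, V) = (U*V)*V + V = U*V² + V = V + U*V²)
p + N(2)*v(2*(-1), a) = 81 - 20*(1 + (2*(-1))*2) = 81 - 20*(1 - 2*2) = 81 - 20*(1 - 4) = 81 - 20*(-3) = 81 - 10*(-6) = 81 + 60 = 141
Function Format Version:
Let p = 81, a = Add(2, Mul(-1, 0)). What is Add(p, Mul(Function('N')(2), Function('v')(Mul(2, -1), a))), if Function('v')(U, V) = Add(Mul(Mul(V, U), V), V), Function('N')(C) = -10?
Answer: 141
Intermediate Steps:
a = 2 (a = Add(2, 0) = 2)
Function('v')(U, V) = Add(V, Mul(U, Pow(V, 2))) (Function('v')(U, V) = Add(Mul(Mul(U, V), V), V) = Add(Mul(U, Pow(V, 2)), V) = Add(V, Mul(U, Pow(V, 2))))
Add(p, Mul(Function('N')(2), Function('v')(Mul(2, -1), a))) = Add(81, Mul(-10, Mul(2, Add(1, Mul(Mul(2, -1), 2))))) = Add(81, Mul(-10, Mul(2, Add(1, Mul(-2, 2))))) = Add(81, Mul(-10, Mul(2, Add(1, -4)))) = Add(81, Mul(-10, Mul(2, -3))) = Add(81, Mul(-10, -6)) = Add(81, 60) = 141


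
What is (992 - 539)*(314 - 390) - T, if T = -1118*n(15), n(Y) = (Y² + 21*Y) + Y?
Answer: 586062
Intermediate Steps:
n(Y) = Y² + 22*Y
T = -620490 (T = -16770*(22 + 15) = -16770*37 = -1118*555 = -620490)
(992 - 539)*(314 - 390) - T = (992 - 539)*(314 - 390) - 1*(-620490) = 453*(-76) + 620490 = -34428 + 620490 = 586062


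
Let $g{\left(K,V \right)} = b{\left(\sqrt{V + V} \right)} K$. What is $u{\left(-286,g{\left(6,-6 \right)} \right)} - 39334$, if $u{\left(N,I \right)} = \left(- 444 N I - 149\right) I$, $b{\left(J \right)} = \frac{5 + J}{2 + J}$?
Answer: $\frac{- 14936243 i + 22775323 \sqrt{3}}{2 \left(i + \sqrt{3}\right)} \approx 6.6737 \cdot 10^{6} - 8.1648 \cdot 10^{6} i$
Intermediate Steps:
$b{\left(J \right)} = \frac{5 + J}{2 + J}$
$g{\left(K,V \right)} = \frac{K \left(5 + \sqrt{2} \sqrt{V}\right)}{2 + \sqrt{2} \sqrt{V}}$ ($g{\left(K,V \right)} = \frac{5 + \sqrt{V + V}}{2 + \sqrt{V + V}} K = \frac{5 + \sqrt{2 V}}{2 + \sqrt{2 V}} K = \frac{5 + \sqrt{2} \sqrt{V}}{2 + \sqrt{2} \sqrt{V}} K = \frac{K \left(5 + \sqrt{2} \sqrt{V}\right)}{2 + \sqrt{2} \sqrt{V}}$)
$u{\left(N,I \right)} = I \left(-149 - 444 I N\right)$ ($u{\left(N,I \right)} = \left(- 444 I N - 149\right) I = \left(-149 - 444 I N\right) I = I \left(-149 - 444 I N\right)$)
$u{\left(-286,g{\left(6,-6 \right)} \right)} - 39334 = - \frac{6 \left(5 + \sqrt{2} \sqrt{-6}\right)}{2 + \sqrt{2} \sqrt{-6}} \left(149 + 444 \frac{6 \left(5 + \sqrt{2} \sqrt{-6}\right)}{2 + \sqrt{2} \sqrt{-6}} \left(-286\right)\right) - 39334 = - \frac{6 \left(5 + \sqrt{2} i \sqrt{6}\right)}{2 + \sqrt{2} i \sqrt{6}} \left(149 + 444 \frac{6 \left(5 + \sqrt{2} i \sqrt{6}\right)}{2 + \sqrt{2} i \sqrt{6}} \left(-286\right)\right) - 39334 = - \frac{6 \left(5 + 2 i \sqrt{3}\right)}{2 + 2 i \sqrt{3}} \left(149 + 444 \frac{6 \left(5 + 2 i \sqrt{3}\right)}{2 + 2 i \sqrt{3}} \left(-286\right)\right) - 39334 = - \frac{6 \left(5 + 2 i \sqrt{3}\right)}{2 + 2 i \sqrt{3}} \left(149 - \frac{761904 \left(5 + 2 i \sqrt{3}\right)}{2 + 2 i \sqrt{3}}\right) - 39334 = - \frac{6 \left(5 + 2 i \sqrt{3}\right) \left(149 - \frac{761904 \left(5 + 2 i \sqrt{3}\right)}{2 + 2 i \sqrt{3}}\right)}{2 + 2 i \sqrt{3}} - 39334 = -39334 - \frac{6 \left(5 + 2 i \sqrt{3}\right) \left(149 - \frac{761904 \left(5 + 2 i \sqrt{3}\right)}{2 + 2 i \sqrt{3}}\right)}{2 + 2 i \sqrt{3}}$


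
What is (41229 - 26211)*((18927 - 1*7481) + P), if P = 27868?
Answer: 590417652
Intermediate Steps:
(41229 - 26211)*((18927 - 1*7481) + P) = (41229 - 26211)*((18927 - 1*7481) + 27868) = 15018*((18927 - 7481) + 27868) = 15018*(11446 + 27868) = 15018*39314 = 590417652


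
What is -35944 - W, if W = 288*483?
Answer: -175048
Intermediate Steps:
W = 139104
-35944 - W = -35944 - 1*139104 = -35944 - 139104 = -175048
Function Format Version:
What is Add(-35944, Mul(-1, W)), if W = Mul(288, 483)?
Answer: -175048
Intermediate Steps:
W = 139104
Add(-35944, Mul(-1, W)) = Add(-35944, Mul(-1, 139104)) = Add(-35944, -139104) = -175048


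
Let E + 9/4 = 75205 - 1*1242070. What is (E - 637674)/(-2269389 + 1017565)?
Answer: 7218165/5007296 ≈ 1.4415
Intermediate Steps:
E = -4667469/4 (E = -9/4 + (75205 - 1*1242070) = -9/4 + (75205 - 1242070) = -9/4 - 1166865 = -4667469/4 ≈ -1.1669e+6)
(E - 637674)/(-2269389 + 1017565) = (-4667469/4 - 637674)/(-2269389 + 1017565) = -7218165/4/(-1251824) = -7218165/4*(-1/1251824) = 7218165/5007296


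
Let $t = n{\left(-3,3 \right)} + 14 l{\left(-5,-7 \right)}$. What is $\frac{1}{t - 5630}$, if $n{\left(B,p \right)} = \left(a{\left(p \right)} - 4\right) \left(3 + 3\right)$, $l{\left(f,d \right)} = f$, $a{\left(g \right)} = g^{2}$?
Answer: $- \frac{1}{5670} \approx -0.00017637$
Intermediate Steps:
$n{\left(B,p \right)} = -24 + 6 p^{2}$ ($n{\left(B,p \right)} = \left(p^{2} - 4\right) \left(3 + 3\right) = \left(-4 + p^{2}\right) 6 = -24 + 6 p^{2}$)
$t = -40$ ($t = \left(-24 + 6 \cdot 3^{2}\right) + 14 \left(-5\right) = \left(-24 + 6 \cdot 9\right) - 70 = \left(-24 + 54\right) - 70 = 30 - 70 = -40$)
$\frac{1}{t - 5630} = \frac{1}{-40 - 5630} = \frac{1}{-5670} = - \frac{1}{5670}$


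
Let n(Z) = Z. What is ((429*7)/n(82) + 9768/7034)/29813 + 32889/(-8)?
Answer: -141387963551973/34391561288 ≈ -4111.1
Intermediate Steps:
((429*7)/n(82) + 9768/7034)/29813 + 32889/(-8) = ((429*7)/82 + 9768/7034)/29813 + 32889/(-8) = (3003*(1/82) + 9768*(1/7034))*(1/29813) + 32889*(-⅛) = (3003/82 + 4884/3517)*(1/29813) - 32889/8 = (10962039/288394)*(1/29813) - 32889/8 = 10962039/8597890322 - 32889/8 = -141387963551973/34391561288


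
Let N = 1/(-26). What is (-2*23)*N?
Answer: 23/13 ≈ 1.7692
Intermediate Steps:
N = -1/26 ≈ -0.038462
(-2*23)*N = -2*23*(-1/26) = -46*(-1/26) = 23/13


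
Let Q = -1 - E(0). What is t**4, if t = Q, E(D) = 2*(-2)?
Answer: 81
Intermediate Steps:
E(D) = -4
Q = 3 (Q = -1 - 1*(-4) = -1 + 4 = 3)
t = 3
t**4 = 3**4 = 81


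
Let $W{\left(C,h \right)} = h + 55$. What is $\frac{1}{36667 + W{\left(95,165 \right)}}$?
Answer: $\frac{1}{36887} \approx 2.711 \cdot 10^{-5}$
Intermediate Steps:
$W{\left(C,h \right)} = 55 + h$
$\frac{1}{36667 + W{\left(95,165 \right)}} = \frac{1}{36667 + \left(55 + 165\right)} = \frac{1}{36667 + 220} = \frac{1}{36887}$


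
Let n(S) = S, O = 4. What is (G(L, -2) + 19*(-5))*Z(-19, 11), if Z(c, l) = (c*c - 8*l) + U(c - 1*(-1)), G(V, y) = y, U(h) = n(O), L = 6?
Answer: -26869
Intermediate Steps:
U(h) = 4
Z(c, l) = 4 + c**2 - 8*l (Z(c, l) = (c*c - 8*l) + 4 = (c**2 - 8*l) + 4 = 4 + c**2 - 8*l)
(G(L, -2) + 19*(-5))*Z(-19, 11) = (-2 + 19*(-5))*(4 + (-19)**2 - 8*11) = (-2 - 95)*(4 + 361 - 88) = -97*277 = -26869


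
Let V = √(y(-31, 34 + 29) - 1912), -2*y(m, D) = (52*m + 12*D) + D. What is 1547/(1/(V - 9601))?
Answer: -14852747 + 1547*I*√6062/2 ≈ -1.4853e+7 + 60224.0*I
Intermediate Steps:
y(m, D) = -26*m - 13*D/2 (y(m, D) = -((52*m + 12*D) + D)/2 = -((12*D + 52*m) + D)/2 = -(13*D + 52*m)/2 = -26*m - 13*D/2)
V = I*√6062/2 (V = √((-26*(-31) - 13*(34 + 29)/2) - 1912) = √((806 - 13/2*63) - 1912) = √((806 - 819/2) - 1912) = √(793/2 - 1912) = √(-3031/2) = I*√6062/2 ≈ 38.929*I)
1547/(1/(V - 9601)) = 1547/(1/(I*√6062/2 - 9601)) = 1547/(1/(-9601 + I*√6062/2)) = 1547*(-9601 + I*√6062/2) = -14852747 + 1547*I*√6062/2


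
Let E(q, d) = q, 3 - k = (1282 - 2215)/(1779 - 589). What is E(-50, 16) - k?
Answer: -64003/1190 ≈ -53.784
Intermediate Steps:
k = 4503/1190 (k = 3 - (1282 - 2215)/(1779 - 589) = 3 - (-933)/1190 = 3 - 1*(-933/1190) = 3 + 933/1190 = 4503/1190 ≈ 3.7840)
E(-50, 16) - k = -50 - 1*4503/1190 = -50 - 4503/1190 = -64003/1190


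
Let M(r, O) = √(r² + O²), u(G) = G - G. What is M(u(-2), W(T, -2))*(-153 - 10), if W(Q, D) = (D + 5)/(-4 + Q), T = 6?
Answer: -489/2 ≈ -244.50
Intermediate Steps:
u(G) = 0
W(Q, D) = (5 + D)/(-4 + Q)
M(r, O) = √(O² + r²)
M(u(-2), W(T, -2))*(-153 - 10) = √(((5 - 2)/(-4 + 6))² + 0²)*(-153 - 10) = √((3/2)² + 0)*(-163) = √(9/4 + 0)*(-163) = √(9/4)*(-163) = (3/2)*(-163) = -489/2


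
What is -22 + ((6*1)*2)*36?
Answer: 410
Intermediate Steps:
-22 + ((6*1)*2)*36 = -22 + (6*2)*36 = -22 + 12*36 = -22 + 432 = 410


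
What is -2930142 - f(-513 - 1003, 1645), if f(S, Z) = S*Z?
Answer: -436322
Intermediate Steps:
-2930142 - f(-513 - 1003, 1645) = -2930142 - (-513 - 1003)*1645 = -2930142 - (-1516)*1645 = -2930142 - 1*(-2493820) = -2930142 + 2493820 = -436322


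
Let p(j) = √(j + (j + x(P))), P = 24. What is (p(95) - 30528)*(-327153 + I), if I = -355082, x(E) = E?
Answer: 20827270080 - 682235*√214 ≈ 2.0817e+10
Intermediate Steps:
p(j) = √(24 + 2*j) (p(j) = √(j + (j + 24)) = √(j + (24 + j)) = √(24 + 2*j))
(p(95) - 30528)*(-327153 + I) = (√(24 + 2*95) - 30528)*(-327153 - 355082) = (√(24 + 190) - 30528)*(-682235) = (√214 - 30528)*(-682235) = (-30528 + √214)*(-682235) = 20827270080 - 682235*√214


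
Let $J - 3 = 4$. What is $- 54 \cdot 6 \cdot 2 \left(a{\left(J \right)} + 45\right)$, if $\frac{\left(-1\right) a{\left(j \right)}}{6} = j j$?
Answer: $161352$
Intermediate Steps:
$J = 7$ ($J = 3 + 4 = 7$)
$a{\left(j \right)} = - 6 j^{2}$ ($a{\left(j \right)} = - 6 j j = - 6 j^{2}$)
$- 54 \cdot 6 \cdot 2 \left(a{\left(J \right)} + 45\right) = - 54 \cdot 6 \cdot 2 \left(- 6 \cdot 7^{2} + 45\right) = \left(-54\right) 12 \left(\left(-6\right) 49 + 45\right) = - 648 \left(-294 + 45\right) = \left(-648\right) \left(-249\right) = 161352$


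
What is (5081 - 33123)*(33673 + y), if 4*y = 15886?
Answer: -1055627069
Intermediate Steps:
y = 7943/2 (y = (¼)*15886 = 7943/2 ≈ 3971.5)
(5081 - 33123)*(33673 + y) = (5081 - 33123)*(33673 + 7943/2) = -28042*75289/2 = -1055627069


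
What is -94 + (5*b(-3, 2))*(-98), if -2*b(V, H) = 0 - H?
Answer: -584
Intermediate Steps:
b(V, H) = H/2 (b(V, H) = -(0 - H)/2 = -(-1)*H/2 = H/2)
-94 + (5*b(-3, 2))*(-98) = -94 + (5*((1/2)*2))*(-98) = -94 + (5*1)*(-98) = -94 + 5*(-98) = -94 - 490 = -584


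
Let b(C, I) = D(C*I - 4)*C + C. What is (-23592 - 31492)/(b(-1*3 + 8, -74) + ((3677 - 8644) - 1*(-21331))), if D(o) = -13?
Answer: -13771/4076 ≈ -3.3786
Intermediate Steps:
b(C, I) = -12*C (b(C, I) = -13*C + C = -12*C)
(-23592 - 31492)/(b(-1*3 + 8, -74) + ((3677 - 8644) - 1*(-21331))) = (-23592 - 31492)/(-12*(-1*3 + 8) + ((3677 - 8644) - 1*(-21331))) = -55084/(-12*(-3 + 8) + (-4967 + 21331)) = -55084/(-12*5 + 16364) = -55084/(-60 + 16364) = -55084/16304 = -55084*1/16304 = -13771/4076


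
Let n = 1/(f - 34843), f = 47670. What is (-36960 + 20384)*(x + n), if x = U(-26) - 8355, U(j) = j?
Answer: 1781971153536/12827 ≈ 1.3892e+8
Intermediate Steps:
x = -8381 (x = -26 - 8355 = -8381)
n = 1/12827 (n = 1/(47670 - 34843) = 1/12827 ≈ 7.7961e-5)
(-36960 + 20384)*(x + n) = (-36960 + 20384)*(-8381 + 1/12827) = -16576*(-107503086/12827) = 1781971153536/12827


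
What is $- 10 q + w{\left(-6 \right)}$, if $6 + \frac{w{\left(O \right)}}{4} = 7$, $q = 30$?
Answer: $-296$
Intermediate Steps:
$w{\left(O \right)} = 4$ ($w{\left(O \right)} = -24 + 4 \cdot 7 = -24 + 28 = 4$)
$- 10 q + w{\left(-6 \right)} = \left(-10\right) 30 + 4 = -300 + 4 = -296$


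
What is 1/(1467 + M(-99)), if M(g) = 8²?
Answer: 1/1531 ≈ 0.00065317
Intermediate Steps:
M(g) = 64
1/(1467 + M(-99)) = 1/(1467 + 64) = 1/1531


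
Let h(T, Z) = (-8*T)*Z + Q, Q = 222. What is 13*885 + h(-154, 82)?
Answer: 112751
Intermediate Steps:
h(T, Z) = 222 - 8*T*Z (h(T, Z) = (-8*T)*Z + 222 = -8*T*Z + 222 = 222 - 8*T*Z)
13*885 + h(-154, 82) = 13*885 + (222 - 8*(-154)*82) = 11505 + (222 + 101024) = 11505 + 101246 = 112751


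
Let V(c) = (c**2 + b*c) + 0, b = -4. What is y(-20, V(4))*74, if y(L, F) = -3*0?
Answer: 0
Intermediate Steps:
V(c) = c**2 - 4*c (V(c) = (c**2 - 4*c) + 0 = c**2 - 4*c)
y(L, F) = 0
y(-20, V(4))*74 = 0*74 = 0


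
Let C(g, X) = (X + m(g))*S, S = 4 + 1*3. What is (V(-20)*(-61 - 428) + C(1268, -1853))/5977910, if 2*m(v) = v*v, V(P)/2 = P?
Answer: 5633973/5977910 ≈ 0.94246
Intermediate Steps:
V(P) = 2*P
m(v) = v²/2 (m(v) = (v*v)/2 = v²/2)
S = 7 (S = 4 + 3 = 7)
C(g, X) = 7*X + 7*g²/2 (C(g, X) = (X + g²/2)*7 = 7*X + 7*g²/2)
(V(-20)*(-61 - 428) + C(1268, -1853))/5977910 = ((2*(-20))*(-61 - 428) + (7*(-1853) + (7/2)*1268²))/5977910 = (-40*(-489) + (-12971 + (7/2)*1607824))*(1/5977910) = (19560 + (-12971 + 5627384))*(1/5977910) = (19560 + 5614413)*(1/5977910) = 5633973*(1/5977910) = 5633973/5977910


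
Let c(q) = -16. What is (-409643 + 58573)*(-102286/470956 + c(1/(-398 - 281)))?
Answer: 670331478185/117739 ≈ 5.6934e+6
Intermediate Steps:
(-409643 + 58573)*(-102286/470956 + c(1/(-398 - 281))) = (-409643 + 58573)*(-102286/470956 - 16) = -351070*(-102286*1/470956 - 16) = -351070*(-51143/235478 - 16) = -351070*(-3818791/235478) = 670331478185/117739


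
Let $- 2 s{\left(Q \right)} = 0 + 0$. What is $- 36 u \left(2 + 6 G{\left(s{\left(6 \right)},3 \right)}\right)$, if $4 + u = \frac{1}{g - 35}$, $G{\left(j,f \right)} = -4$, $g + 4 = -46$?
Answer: $- \frac{270072}{85} \approx -3177.3$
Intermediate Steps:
$s{\left(Q \right)} = 0$ ($s{\left(Q \right)} = - \frac{0 + 0}{2} = \left(- \frac{1}{2}\right) 0 = 0$)
$g = -50$ ($g = -4 - 46 = -50$)
$u = - \frac{341}{85}$ ($u = -4 + \frac{1}{-50 - 35} = -4 + \frac{1}{-85} = -4 - \frac{1}{85} = - \frac{341}{85} \approx -4.0118$)
$- 36 u \left(2 + 6 G{\left(s{\left(6 \right)},3 \right)}\right) = \left(-36\right) \left(- \frac{341}{85}\right) \left(2 + 6 \left(-4\right)\right) = \frac{12276 \left(2 - 24\right)}{85} = \frac{12276}{85} \left(-22\right) = - \frac{270072}{85}$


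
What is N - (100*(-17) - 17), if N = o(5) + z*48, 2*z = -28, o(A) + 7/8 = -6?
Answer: 8305/8 ≈ 1038.1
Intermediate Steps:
o(A) = -55/8 (o(A) = -7/8 - 6 = -55/8)
z = -14 (z = (½)*(-28) = -14)
N = -5431/8 (N = -55/8 - 14*48 = -55/8 - 672 = -5431/8 ≈ -678.88)
N - (100*(-17) - 17) = -5431/8 - (100*(-17) - 17) = -5431/8 - (-1700 - 17) = -5431/8 - 1*(-1717) = -5431/8 + 1717 = 8305/8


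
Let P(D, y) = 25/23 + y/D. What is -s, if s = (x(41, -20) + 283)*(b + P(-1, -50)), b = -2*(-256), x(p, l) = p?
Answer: -4196124/23 ≈ -1.8244e+5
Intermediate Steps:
P(D, y) = 25/23 + y/D (P(D, y) = 25*(1/23) + y/D = 25/23 + y/D)
b = 512
s = 4196124/23 (s = (41 + 283)*(512 + (25/23 - 50/(-1))) = 324*(512 + (25/23 - 50*(-1))) = 324*(512 + (25/23 + 50)) = 324*(512 + 1175/23) = 324*(12951/23) = 4196124/23 ≈ 1.8244e+5)
-s = -1*4196124/23 = -4196124/23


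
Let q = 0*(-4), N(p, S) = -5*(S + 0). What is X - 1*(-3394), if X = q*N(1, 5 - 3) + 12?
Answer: 3406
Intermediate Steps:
N(p, S) = -5*S
q = 0
X = 12 (X = 0*(-5*(5 - 3)) + 12 = 0*(-5*2) + 12 = 0*(-10) + 12 = 0 + 12 = 12)
X - 1*(-3394) = 12 - 1*(-3394) = 12 + 3394 = 3406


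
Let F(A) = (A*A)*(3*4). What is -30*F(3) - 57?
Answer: -3297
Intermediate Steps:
F(A) = 12*A² (F(A) = A²*12 = 12*A²)
-30*F(3) - 57 = -360*3² - 57 = -360*9 - 57 = -30*108 - 57 = -3240 - 57 = -3297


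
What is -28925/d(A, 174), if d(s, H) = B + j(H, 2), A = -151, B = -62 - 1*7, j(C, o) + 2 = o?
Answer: 28925/69 ≈ 419.20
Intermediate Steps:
j(C, o) = -2 + o
B = -69 (B = -62 - 7 = -69)
d(s, H) = -69 (d(s, H) = -69 + (-2 + 2) = -69 + 0 = -69)
-28925/d(A, 174) = -28925/(-69) = -28925*(-1/69) = 28925/69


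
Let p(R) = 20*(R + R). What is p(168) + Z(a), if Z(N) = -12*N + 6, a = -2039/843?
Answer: 1898162/281 ≈ 6755.0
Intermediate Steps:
p(R) = 40*R (p(R) = 20*(2*R) = 40*R)
a = -2039/843 (a = -2039*1/843 = -2039/843 ≈ -2.4187)
Z(N) = 6 - 12*N
p(168) + Z(a) = 40*168 + (6 - 12*(-2039/843)) = 6720 + (6 + 8156/281) = 6720 + 9842/281 = 1898162/281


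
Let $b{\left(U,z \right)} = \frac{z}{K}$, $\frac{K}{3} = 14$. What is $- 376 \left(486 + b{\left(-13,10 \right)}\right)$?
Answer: $- \frac{3839336}{21} \approx -1.8283 \cdot 10^{5}$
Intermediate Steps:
$K = 42$ ($K = 3 \cdot 14 = 42$)
$b{\left(U,z \right)} = \frac{z}{42}$
$- 376 \left(486 + b{\left(-13,10 \right)}\right) = - 376 \left(486 + \frac{1}{42} \cdot 10\right) = - 376 \left(486 + \frac{5}{21}\right) = \left(-376\right) \frac{10211}{21} = - \frac{3839336}{21}$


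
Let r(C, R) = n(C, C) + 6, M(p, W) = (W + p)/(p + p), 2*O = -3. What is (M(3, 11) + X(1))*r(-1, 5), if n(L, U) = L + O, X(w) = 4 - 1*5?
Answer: 14/3 ≈ 4.6667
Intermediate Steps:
X(w) = -1 (X(w) = 4 - 5 = -1)
O = -3/2 (O = (½)*(-3) = -3/2 ≈ -1.5000)
M(p, W) = (W + p)/(2*p) (M(p, W) = (W + p)/((2*p)) = (W + p)*(1/(2*p)) = (W + p)/(2*p))
n(L, U) = -3/2 + L (n(L, U) = L - 3/2 = -3/2 + L)
r(C, R) = 9/2 + C (r(C, R) = (-3/2 + C) + 6 = 9/2 + C)
(M(3, 11) + X(1))*r(-1, 5) = ((½)*(11 + 3)/3 - 1)*(9/2 - 1) = ((½)*(⅓)*14 - 1)*(7/2) = (7/3 - 1)*(7/2) = (4/3)*(7/2) = 14/3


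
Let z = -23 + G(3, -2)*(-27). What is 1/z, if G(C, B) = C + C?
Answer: -1/185 ≈ -0.0054054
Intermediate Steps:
G(C, B) = 2*C
z = -185 (z = -23 + (2*3)*(-27) = -23 + 6*(-27) = -23 - 162 = -185)
1/z = 1/(-185) = -1/185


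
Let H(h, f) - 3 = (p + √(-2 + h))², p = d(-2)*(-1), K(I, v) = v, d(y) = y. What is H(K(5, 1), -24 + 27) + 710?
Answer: 716 + 4*I ≈ 716.0 + 4.0*I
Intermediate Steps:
p = 2 (p = -2*(-1) = 2)
H(h, f) = 3 + (2 + √(-2 + h))²
H(K(5, 1), -24 + 27) + 710 = (3 + (2 + √(-2 + 1))²) + 710 = (3 + (2 + √(-1))²) + 710 = (3 + (2 + I)²) + 710 = 713 + (2 + I)²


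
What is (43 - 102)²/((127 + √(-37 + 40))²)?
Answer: 3481/(127 + √3)² ≈ 0.21005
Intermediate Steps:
(43 - 102)²/((127 + √(-37 + 40))²) = (-59)²/((127 + √3)²) = 3481/(127 + √3)²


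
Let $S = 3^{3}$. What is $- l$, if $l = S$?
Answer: $-27$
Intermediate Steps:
$S = 27$
$l = 27$
$- l = \left(-1\right) 27 = -27$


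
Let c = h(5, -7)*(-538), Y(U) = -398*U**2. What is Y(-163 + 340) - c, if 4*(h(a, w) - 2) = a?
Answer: -24934387/2 ≈ -1.2467e+7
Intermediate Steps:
h(a, w) = 2 + a/4
c = -3497/2 (c = (2 + (1/4)*5)*(-538) = (2 + 5/4)*(-538) = (13/4)*(-538) = -3497/2 ≈ -1748.5)
Y(-163 + 340) - c = -398*(-163 + 340)**2 - 1*(-3497/2) = -398*177**2 + 3497/2 = -398*31329 + 3497/2 = -12468942 + 3497/2 = -24934387/2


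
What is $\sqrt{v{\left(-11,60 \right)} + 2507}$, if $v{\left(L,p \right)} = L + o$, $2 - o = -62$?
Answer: $16 \sqrt{10} \approx 50.596$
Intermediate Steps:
$o = 64$ ($o = 2 - -62 = 2 + 62 = 64$)
$v{\left(L,p \right)} = 64 + L$ ($v{\left(L,p \right)} = L + 64 = 64 + L$)
$\sqrt{v{\left(-11,60 \right)} + 2507} = \sqrt{\left(64 - 11\right) + 2507} = \sqrt{53 + 2507} = \sqrt{2560} = 16 \sqrt{10}$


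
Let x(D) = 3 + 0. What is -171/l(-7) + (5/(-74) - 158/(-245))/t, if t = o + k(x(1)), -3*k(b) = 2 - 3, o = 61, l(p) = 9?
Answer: -63351079/3335920 ≈ -18.991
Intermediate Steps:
x(D) = 3
k(b) = 1/3 (k(b) = -(2 - 3)/3 = -1/3*(-1) = 1/3)
t = 184/3 (t = 61 + 1/3 = 184/3 ≈ 61.333)
-171/l(-7) + (5/(-74) - 158/(-245))/t = -171/9 + (5/(-74) - 158/(-245))/(184/3) = -171*1/9 + (5*(-1/74) - 158*(-1/245))*(3/184) = -19 + (-5/74 + 158/245)*(3/184) = -19 + (10467/18130)*(3/184) = -19 + 31401/3335920 = -63351079/3335920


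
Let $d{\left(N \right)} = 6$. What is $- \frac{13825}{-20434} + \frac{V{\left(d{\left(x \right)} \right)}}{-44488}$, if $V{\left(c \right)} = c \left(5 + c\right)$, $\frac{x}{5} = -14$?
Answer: $\frac{153424489}{227266948} \approx 0.67509$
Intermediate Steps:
$x = -70$ ($x = 5 \left(-14\right) = -70$)
$- \frac{13825}{-20434} + \frac{V{\left(d{\left(x \right)} \right)}}{-44488} = - \frac{13825}{-20434} + \frac{6 \left(5 + 6\right)}{-44488} = \left(-13825\right) \left(- \frac{1}{20434}\right) + 6 \cdot 11 \left(- \frac{1}{44488}\right) = \frac{13825}{20434} + 66 \left(- \frac{1}{44488}\right) = \frac{13825}{20434} - \frac{33}{22244} = \frac{153424489}{227266948}$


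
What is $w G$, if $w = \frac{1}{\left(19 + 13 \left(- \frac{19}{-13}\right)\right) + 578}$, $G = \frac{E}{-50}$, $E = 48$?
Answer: $- \frac{3}{1925} \approx -0.0015584$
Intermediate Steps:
$G = - \frac{24}{25}$ ($G = \frac{48}{-50} = 48 \left(- \frac{1}{50}\right) = - \frac{24}{25} \approx -0.96$)
$w = \frac{1}{616}$ ($w = \frac{1}{\left(19 + 13 \left(\left(-19\right) \left(- \frac{1}{13}\right)\right)\right) + 578} = \frac{1}{\left(19 + 13 \cdot \frac{19}{13}\right) + 578} = \frac{1}{\left(19 + 19\right) + 578} = \frac{1}{38 + 578} = \frac{1}{616} \approx 0.0016234$)
$w G = \frac{1}{616} \left(- \frac{24}{25}\right) = - \frac{3}{1925}$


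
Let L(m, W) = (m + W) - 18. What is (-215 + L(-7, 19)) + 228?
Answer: 7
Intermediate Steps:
L(m, W) = -18 + W + m (L(m, W) = (W + m) - 18 = -18 + W + m)
(-215 + L(-7, 19)) + 228 = (-215 + (-18 + 19 - 7)) + 228 = (-215 - 6) + 228 = -221 + 228 = 7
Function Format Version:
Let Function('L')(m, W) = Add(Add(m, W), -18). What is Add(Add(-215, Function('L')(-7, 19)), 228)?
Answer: 7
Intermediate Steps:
Function('L')(m, W) = Add(-18, W, m) (Function('L')(m, W) = Add(Add(W, m), -18) = Add(-18, W, m))
Add(Add(-215, Function('L')(-7, 19)), 228) = Add(Add(-215, Add(-18, 19, -7)), 228) = Add(Add(-215, -6), 228) = Add(-221, 228) = 7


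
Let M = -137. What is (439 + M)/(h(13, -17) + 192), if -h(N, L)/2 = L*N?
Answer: 151/317 ≈ 0.47634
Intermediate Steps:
h(N, L) = -2*L*N
(439 + M)/(h(13, -17) + 192) = (439 - 137)/(-2*(-17)*13 + 192) = 302/(442 + 192) = 302/634 = 302*(1/634) = 151/317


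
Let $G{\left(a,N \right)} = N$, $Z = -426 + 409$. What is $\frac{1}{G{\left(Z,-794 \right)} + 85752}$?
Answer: $\frac{1}{84958} \approx 1.1771 \cdot 10^{-5}$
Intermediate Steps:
$Z = -17$
$\frac{1}{G{\left(Z,-794 \right)} + 85752} = \frac{1}{-794 + 85752} = \frac{1}{84958}$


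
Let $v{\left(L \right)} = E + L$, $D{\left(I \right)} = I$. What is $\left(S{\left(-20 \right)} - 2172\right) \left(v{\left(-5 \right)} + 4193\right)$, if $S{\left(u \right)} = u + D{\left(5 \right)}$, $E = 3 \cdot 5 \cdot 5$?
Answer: $-9323181$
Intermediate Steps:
$E = 75$ ($E = 15 \cdot 5 = 75$)
$v{\left(L \right)} = 75 + L$
$S{\left(u \right)} = 5 + u$ ($S{\left(u \right)} = u + 5 = 5 + u$)
$\left(S{\left(-20 \right)} - 2172\right) \left(v{\left(-5 \right)} + 4193\right) = \left(\left(5 - 20\right) - 2172\right) \left(\left(75 - 5\right) + 4193\right) = \left(-15 - 2172\right) \left(70 + 4193\right) = \left(-2187\right) 4263 = -9323181$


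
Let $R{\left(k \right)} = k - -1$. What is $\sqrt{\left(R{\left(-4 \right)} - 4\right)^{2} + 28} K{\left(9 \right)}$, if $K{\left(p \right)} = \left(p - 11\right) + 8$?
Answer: $6 \sqrt{77} \approx 52.65$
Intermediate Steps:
$R{\left(k \right)} = 1 + k$ ($R{\left(k \right)} = k + 1 = 1 + k$)
$K{\left(p \right)} = -3 + p$ ($K{\left(p \right)} = \left(-11 + p\right) + 8 = -3 + p$)
$\sqrt{\left(R{\left(-4 \right)} - 4\right)^{2} + 28} K{\left(9 \right)} = \sqrt{\left(\left(1 - 4\right) - 4\right)^{2} + 28} \left(-3 + 9\right) = \sqrt{\left(-3 - 4\right)^{2} + 28} \cdot 6 = \sqrt{\left(-7\right)^{2} + 28} \cdot 6 = \sqrt{49 + 28} \cdot 6 = \sqrt{77} \cdot 6 = 6 \sqrt{77}$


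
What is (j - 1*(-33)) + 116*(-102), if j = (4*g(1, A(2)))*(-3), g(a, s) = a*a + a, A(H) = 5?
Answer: -11823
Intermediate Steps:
g(a, s) = a + a² (g(a, s) = a² + a = a + a²)
j = -24 (j = (4*(1*(1 + 1)))*(-3) = (4*(1*2))*(-3) = (4*2)*(-3) = 8*(-3) = -24)
(j - 1*(-33)) + 116*(-102) = (-24 - 1*(-33)) + 116*(-102) = (-24 + 33) - 11832 = 9 - 11832 = -11823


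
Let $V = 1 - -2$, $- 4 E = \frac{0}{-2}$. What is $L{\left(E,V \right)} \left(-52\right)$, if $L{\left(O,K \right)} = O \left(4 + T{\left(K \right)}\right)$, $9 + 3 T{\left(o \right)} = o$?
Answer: $0$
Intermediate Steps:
$E = 0$ ($E = - \frac{0 \frac{1}{-2}}{4} = - \frac{0 \left(- \frac{1}{2}\right)}{4} = \left(- \frac{1}{4}\right) 0 = 0$)
$T{\left(o \right)} = -3 + \frac{o}{3}$
$V = 3$ ($V = 1 + 2 = 3$)
$L{\left(O,K \right)} = O \left(1 + \frac{K}{3}\right)$ ($L{\left(O,K \right)} = O \left(4 + \left(-3 + \frac{K}{3}\right)\right) = O \left(1 + \frac{K}{3}\right)$)
$L{\left(E,V \right)} \left(-52\right) = \frac{1}{3} \cdot 0 \left(3 + 3\right) \left(-52\right) = \frac{1}{3} \cdot 0 \cdot 6 \left(-52\right) = 0 \left(-52\right) = 0$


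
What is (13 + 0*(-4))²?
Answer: 169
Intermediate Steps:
(13 + 0*(-4))² = (13 + 0)² = 13² = 169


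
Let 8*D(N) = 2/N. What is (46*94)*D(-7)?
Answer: -1081/7 ≈ -154.43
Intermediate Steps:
D(N) = 1/(4*N) (D(N) = (2/N)/8 = 1/(4*N))
(46*94)*D(-7) = (46*94)*((1/4)/(-7)) = 4324*((1/4)*(-1/7)) = 4324*(-1/28) = -1081/7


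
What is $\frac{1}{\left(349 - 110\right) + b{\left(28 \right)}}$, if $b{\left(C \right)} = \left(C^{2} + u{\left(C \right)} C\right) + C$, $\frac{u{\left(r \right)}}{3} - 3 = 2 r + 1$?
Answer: $\frac{1}{6091} \approx 0.00016418$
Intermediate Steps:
$u{\left(r \right)} = 12 + 6 r$ ($u{\left(r \right)} = 9 + 3 \left(2 r + 1\right) = 9 + 3 \left(1 + 2 r\right) = 9 + \left(3 + 6 r\right) = 12 + 6 r$)
$b{\left(C \right)} = C + C^{2} + C \left(12 + 6 C\right)$ ($b{\left(C \right)} = \left(C^{2} + \left(12 + 6 C\right) C\right) + C = \left(C^{2} + C \left(12 + 6 C\right)\right) + C = C + C^{2} + C \left(12 + 6 C\right)$)
$\frac{1}{\left(349 - 110\right) + b{\left(28 \right)}} = \frac{1}{\left(349 - 110\right) + 28 \left(13 + 7 \cdot 28\right)} = \frac{1}{239 + 28 \left(13 + 196\right)} = \frac{1}{239 + 28 \cdot 209} = \frac{1}{239 + 5852} = \frac{1}{6091}$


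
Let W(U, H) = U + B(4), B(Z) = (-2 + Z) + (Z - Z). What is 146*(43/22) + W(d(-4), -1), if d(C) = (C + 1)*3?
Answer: 3062/11 ≈ 278.36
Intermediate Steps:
d(C) = 3 + 3*C (d(C) = (1 + C)*3 = 3 + 3*C)
B(Z) = -2 + Z (B(Z) = (-2 + Z) + 0 = -2 + Z)
W(U, H) = 2 + U (W(U, H) = U + (-2 + 4) = U + 2 = 2 + U)
146*(43/22) + W(d(-4), -1) = 146*(43/22) + (2 + (3 + 3*(-4))) = 146*(43*(1/22)) + (2 + (3 - 12)) = 146*(43/22) + (2 - 9) = 3139/11 - 7 = 3062/11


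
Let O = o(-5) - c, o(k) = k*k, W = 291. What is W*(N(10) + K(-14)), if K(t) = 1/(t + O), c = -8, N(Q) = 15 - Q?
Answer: 27936/19 ≈ 1470.3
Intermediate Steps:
o(k) = k**2
O = 33 (O = (-5)**2 - 1*(-8) = 25 + 8 = 33)
K(t) = 1/(33 + t) (K(t) = 1/(t + 33) = 1/(33 + t))
W*(N(10) + K(-14)) = 291*((15 - 1*10) + 1/(33 - 14)) = 291*((15 - 10) + 1/19) = 291*(5 + 1/19) = 291*(96/19) = 27936/19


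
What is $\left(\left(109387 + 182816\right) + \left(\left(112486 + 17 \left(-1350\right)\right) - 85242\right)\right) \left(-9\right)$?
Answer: $-2668473$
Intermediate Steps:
$\left(\left(109387 + 182816\right) + \left(\left(112486 + 17 \left(-1350\right)\right) - 85242\right)\right) \left(-9\right) = \left(292203 + \left(\left(112486 - 22950\right) - 85242\right)\right) \left(-9\right) = \left(292203 + \left(89536 - 85242\right)\right) \left(-9\right) = \left(292203 + 4294\right) \left(-9\right) = 296497 \left(-9\right) = -2668473$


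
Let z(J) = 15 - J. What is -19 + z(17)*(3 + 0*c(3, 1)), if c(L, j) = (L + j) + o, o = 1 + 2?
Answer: -25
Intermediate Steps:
o = 3
c(L, j) = 3 + L + j (c(L, j) = (L + j) + 3 = 3 + L + j)
-19 + z(17)*(3 + 0*c(3, 1)) = -19 + (15 - 1*17)*(3 + 0*(3 + 3 + 1)) = -19 + (15 - 17)*(3 + 0*7) = -19 - 2*(3 + 0) = -19 - 2*3 = -19 - 6 = -25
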